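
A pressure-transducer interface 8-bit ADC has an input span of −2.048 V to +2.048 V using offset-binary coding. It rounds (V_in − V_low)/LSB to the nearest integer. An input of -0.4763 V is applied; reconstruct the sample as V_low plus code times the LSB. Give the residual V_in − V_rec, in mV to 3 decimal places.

LSB = 4.096/2^8 = 16.000 mV.
(-0.4763 − (−2.048))/0.016 = 98.2313; round gives code 98.
Reconstructed: -0.48 V.
Error = -0.4763 − (−0.48) = 0.0037 V = 3.700 mV.

3.700 mV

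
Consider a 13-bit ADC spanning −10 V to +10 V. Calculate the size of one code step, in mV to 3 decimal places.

2.441 mV

Full-scale span = 20 V.
LSB = 20 / 2^13 = 20 / 8192 = 0.00244141 V = 2.441 mV.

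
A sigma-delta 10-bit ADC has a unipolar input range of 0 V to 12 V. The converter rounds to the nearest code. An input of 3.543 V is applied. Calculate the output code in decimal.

LSB = 12 V / 1024 = 11.719 mV.
(V_in − V_low)/LSB = (3.543 − 0) / 0.0117188 = 302.336.
round(302.336) = 302.

code 302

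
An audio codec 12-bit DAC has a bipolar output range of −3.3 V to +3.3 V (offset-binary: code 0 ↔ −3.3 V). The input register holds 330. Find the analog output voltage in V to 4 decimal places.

-2.7683 V

LSB = 6.6 V / 2^12 = 1.611 mV.
V_out = (−3.3) + 330 × 0.00161133 V = -2.76826 V.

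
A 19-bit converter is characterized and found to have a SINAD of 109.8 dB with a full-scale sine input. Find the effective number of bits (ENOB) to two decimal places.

17.95 bits

ENOB = (SINAD − 1.76) / 6.02 = (109.8 − 1.76)/6.02 = 17.947.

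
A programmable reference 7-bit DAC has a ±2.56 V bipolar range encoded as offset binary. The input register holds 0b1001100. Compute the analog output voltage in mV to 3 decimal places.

LSB = 5.12 V / 2^7 = 40.000 mV.
Code 0b1001100 = 76 decimal.
V_out = (−2.56) + 76 × 0.04 V = 0.48 V.
= 480.000 mV.

480.000 mV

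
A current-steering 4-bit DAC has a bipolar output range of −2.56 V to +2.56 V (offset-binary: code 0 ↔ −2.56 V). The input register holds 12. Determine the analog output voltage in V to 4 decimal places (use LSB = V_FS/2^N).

1.2800 V

LSB = 5.12 V / 2^4 = 320.000 mV.
V_out = (−2.56) + 12 × 0.32 V = 1.28 V.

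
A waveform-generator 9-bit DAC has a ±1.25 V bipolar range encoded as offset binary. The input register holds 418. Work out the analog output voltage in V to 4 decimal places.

LSB = 2.5 V / 2^9 = 4.883 mV.
V_out = (−1.25) + 418 × 0.00488281 V = 0.791016 V.

0.7910 V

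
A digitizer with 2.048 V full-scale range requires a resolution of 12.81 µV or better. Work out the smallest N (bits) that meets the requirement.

Number of steps required ≥ 2.048 V / 12.81 µV = 159875.10.
Need 2^N ≥ 159875.10; 2^17 = 131072, 2^18 = 262144.
Minimum N = 18.

18 bits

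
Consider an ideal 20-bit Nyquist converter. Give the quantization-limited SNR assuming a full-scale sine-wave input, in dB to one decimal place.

122.2 dB

SNR ≈ 6.02·N + 1.76 dB = 6.02·20 + 1.76 = 122.16 dB.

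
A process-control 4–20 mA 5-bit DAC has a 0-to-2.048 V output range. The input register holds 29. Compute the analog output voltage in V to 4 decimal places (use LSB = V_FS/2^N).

1.8560 V

LSB = 2.048 V / 2^5 = 64.000 mV.
V_out = 0 + 29 × 0.064 V = 1.856 V.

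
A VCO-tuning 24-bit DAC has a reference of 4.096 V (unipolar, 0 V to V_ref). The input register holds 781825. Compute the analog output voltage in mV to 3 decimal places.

190.875 mV

LSB = 4.096 V / 2^24 = 0.24 µV.
V_out = 0 + 781825 × 2.44141e-07 V = 0.190875 V.
= 190.875 mV.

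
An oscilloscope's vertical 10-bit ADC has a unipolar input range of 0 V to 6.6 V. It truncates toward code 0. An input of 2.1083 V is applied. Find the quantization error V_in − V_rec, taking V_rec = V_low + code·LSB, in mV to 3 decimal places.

Step size: 6.6 V ÷ 2^10 = 6.445 mV.
(2.1083 − 0)/0.00644531 = 327.1059; ⌊·⌋ gives code 327.
Reconstructed: 2.1076172 V.
Difference: 0.000682813 V → 0.683 mV.

0.683 mV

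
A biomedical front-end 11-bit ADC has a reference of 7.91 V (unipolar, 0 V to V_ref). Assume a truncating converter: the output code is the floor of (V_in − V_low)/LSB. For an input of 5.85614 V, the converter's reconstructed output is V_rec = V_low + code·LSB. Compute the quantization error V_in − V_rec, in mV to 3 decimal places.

One LSB is 7.91 V / 2048 = 3.862 mV.
(5.85614 − 0)/0.0038623 = 1516.2294; ⌊·⌋ gives code 1516.
Code 1516 maps back to 0 + 1516×0.0038623 V = 5.8552539 V.
V_in − V_rec = 0.000886094 V = 0.886 mV.

0.886 mV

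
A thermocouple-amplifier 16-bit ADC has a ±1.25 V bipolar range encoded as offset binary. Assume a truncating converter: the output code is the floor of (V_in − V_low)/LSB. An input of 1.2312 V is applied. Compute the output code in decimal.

LSB = 2.5 V / 65536 = 38.15 µV.
(V_in − V_low)/LSB = (1.2312 − (−1.25)) / 3.8147e-05 = 65043.169.
Floor → code 65043.

code 65043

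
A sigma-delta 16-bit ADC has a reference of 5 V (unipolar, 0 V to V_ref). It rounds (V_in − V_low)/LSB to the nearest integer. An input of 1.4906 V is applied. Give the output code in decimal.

LSB = 5 V / 65536 = 76.29 µV.
(1.4906 − 0) / 7.62939e-05 = 19537.592 LSBs.
So the output code is 19538.

code 19538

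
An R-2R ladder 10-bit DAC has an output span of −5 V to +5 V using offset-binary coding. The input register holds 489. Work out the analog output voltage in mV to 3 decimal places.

-224.609 mV

LSB = 10 V / 2^10 = 9.766 mV.
V_out = (−5) + 489 × 0.00976562 V = -0.224609 V.
= -224.609 mV.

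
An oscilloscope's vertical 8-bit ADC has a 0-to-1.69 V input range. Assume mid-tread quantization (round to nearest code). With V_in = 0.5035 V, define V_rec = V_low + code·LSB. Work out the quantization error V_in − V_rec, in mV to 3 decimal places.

Step size: 1.69 V ÷ 2^8 = 6.602 mV.
Scaled input = 76.2698 LSBs, so code = 76.
V_rec = 0 + 76·0.00660156 = 0.50171875 V.
Difference: 0.00178125 V → 1.781 mV.

1.781 mV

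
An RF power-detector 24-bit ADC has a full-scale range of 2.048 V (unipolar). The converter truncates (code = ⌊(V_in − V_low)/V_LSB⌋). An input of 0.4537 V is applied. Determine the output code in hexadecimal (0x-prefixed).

Full-scale span = 2.048 V; LSB = 2.048/2^24 = 0.12 µV.
(0.4537 − 0) / 1.2207e-07 = 3716710.400 LSBs.
So the output code is 3716710.
In hexadecimal (0x-prefixed): 0x38B666.

code 0x38B666 (decimal 3716710)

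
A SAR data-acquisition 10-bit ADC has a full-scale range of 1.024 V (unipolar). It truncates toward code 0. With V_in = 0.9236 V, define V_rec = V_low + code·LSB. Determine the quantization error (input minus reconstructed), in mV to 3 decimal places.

0.600 mV

One LSB is 1.024 V / 1024 = 1.000 mV.
(0.9236 − 0)/0.001 = 923.6000; ⌊·⌋ gives code 923.
V_rec = 0 + 923·0.001 = 0.923 V.
Error = 0.9236 − 0.923 = 0.0006 V = 0.600 mV.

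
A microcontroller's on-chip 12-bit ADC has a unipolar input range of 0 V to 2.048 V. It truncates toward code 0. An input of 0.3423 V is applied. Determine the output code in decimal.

code 684

With 4096 levels over 2.048 V, one step is 0.500 mV.
Input sits at 684.600 steps above V_low.
⌊·⌋(684.600) = 684.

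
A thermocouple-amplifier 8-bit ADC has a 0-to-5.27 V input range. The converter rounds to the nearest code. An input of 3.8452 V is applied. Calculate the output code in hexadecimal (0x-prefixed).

code 0xBB (decimal 187)

LSB = 5.27 V / 256 = 20.586 mV.
(V_in − V_low)/LSB = (3.8452 − 0) / 0.0205859 = 186.788.
So the output code is 187.
In hexadecimal (0x-prefixed): 0xBB.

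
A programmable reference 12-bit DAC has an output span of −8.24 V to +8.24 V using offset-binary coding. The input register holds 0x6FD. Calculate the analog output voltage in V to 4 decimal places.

LSB = 16.48 V / 2^12 = 4.023 mV.
Code 0x6FD = 1789 decimal.
V_out = (−8.24) + 1789 × 0.00402344 V = -1.04207 V.

-1.0421 V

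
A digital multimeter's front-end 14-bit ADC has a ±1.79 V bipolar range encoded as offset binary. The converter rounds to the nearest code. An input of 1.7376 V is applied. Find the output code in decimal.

Full-scale span = 3.58 V; LSB = 3.58/2^14 = 218.51 µV.
(V_in − V_low)/LSB = (1.7376 − (−1.79)) / 0.000218506 = 16144.189.
Round → code 16144.

code 16144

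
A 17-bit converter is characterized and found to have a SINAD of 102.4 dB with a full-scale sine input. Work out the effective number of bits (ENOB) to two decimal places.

ENOB = (SINAD − 1.76) / 6.02 = (102.4 − 1.76)/6.02 = 16.718.

16.72 bits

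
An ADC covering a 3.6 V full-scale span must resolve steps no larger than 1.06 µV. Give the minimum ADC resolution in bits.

22 bits

Number of steps required ≥ 3.6 V / 1.06 µV = 3396226.42.
Need 2^N ≥ 3396226.42; 2^21 = 2097152, 2^22 = 4194304.
Minimum N = 22.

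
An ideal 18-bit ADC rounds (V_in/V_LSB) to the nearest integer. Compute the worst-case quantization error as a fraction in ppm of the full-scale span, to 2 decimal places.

Rounding → worst-case error = ½ LSB = V_FS/2^19, so 1e+06/524288 = 1.90735 ppm of full scale.

1.91 ppm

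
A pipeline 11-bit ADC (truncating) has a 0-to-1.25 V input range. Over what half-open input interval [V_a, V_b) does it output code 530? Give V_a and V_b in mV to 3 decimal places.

[323.486 mV, 324.097 mV)

LSB = 1.25/2^11 = 0.610 mV.
V_a = V_low + 530·LSB = 0.323486 V; V_b = V_low + 531·LSB = 0.324097 V.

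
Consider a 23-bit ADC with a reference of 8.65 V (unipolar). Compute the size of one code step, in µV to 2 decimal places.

1.03 µV

Full-scale span = 8.65 V.
LSB = 8.65 / 2^23 = 8.65 / 8388608 = 1.03116e-06 V = 1.03 µV.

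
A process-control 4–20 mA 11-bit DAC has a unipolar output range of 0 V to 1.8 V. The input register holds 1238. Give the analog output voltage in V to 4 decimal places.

LSB = 1.8 V / 2^11 = 0.879 mV.
V_out = 0 + 1238 × 0.000878906 V = 1.08809 V.

1.0881 V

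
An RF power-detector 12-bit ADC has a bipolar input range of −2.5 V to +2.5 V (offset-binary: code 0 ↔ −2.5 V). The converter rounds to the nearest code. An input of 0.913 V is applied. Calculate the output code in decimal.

LSB = 5 V / 4096 = 1.221 mV.
(V_in − V_low)/LSB = (0.913 − (−2.5)) / 0.0012207 = 2795.930.
So the output code is 2796.

code 2796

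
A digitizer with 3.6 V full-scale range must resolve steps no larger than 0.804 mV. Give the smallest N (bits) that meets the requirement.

13 bits

Number of steps required ≥ 3.6 V / 0.804 mV = 4477.61.
Need 2^N ≥ 4477.61; 2^12 = 4096, 2^13 = 8192.
Minimum N = 13.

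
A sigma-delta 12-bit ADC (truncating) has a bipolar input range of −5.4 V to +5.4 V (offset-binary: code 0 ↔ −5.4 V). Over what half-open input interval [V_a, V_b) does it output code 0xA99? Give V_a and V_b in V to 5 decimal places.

[1.75342 V, 1.75605 V)

LSB = 10.8/2^12 = 2.637 mV.
Code 0xA99 = 2713 decimal.
V_a = V_low + 2713·LSB = 1.75342 V; V_b = V_low + 2714·LSB = 1.75605 V.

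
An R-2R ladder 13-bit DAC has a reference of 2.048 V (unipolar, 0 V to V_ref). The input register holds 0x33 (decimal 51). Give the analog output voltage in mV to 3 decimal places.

12.750 mV

LSB = 2.048 V / 2^13 = 250.00 µV.
Code 0x33 = 51 decimal.
V_out = 0 + 51 × 0.00025 V = 0.01275 V.
= 12.750 mV.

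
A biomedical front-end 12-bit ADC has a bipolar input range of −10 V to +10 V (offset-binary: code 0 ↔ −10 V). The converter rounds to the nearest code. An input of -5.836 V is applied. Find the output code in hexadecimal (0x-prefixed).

LSB = 20 V / 4096 = 4.883 mV.
(V_in − V_low)/LSB = (-5.836 − (−10)) / 0.00488281 = 852.787.
round(852.787) = 853.
In hexadecimal (0x-prefixed): 0x355.

code 0x355 (decimal 853)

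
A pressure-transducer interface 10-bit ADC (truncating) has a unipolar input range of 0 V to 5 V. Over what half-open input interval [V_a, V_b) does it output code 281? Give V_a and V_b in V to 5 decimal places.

LSB = 5/2^10 = 4.883 mV.
V_a = V_low + 281·LSB = 1.37207 V; V_b = V_low + 282·LSB = 1.37695 V.

[1.37207 V, 1.37695 V)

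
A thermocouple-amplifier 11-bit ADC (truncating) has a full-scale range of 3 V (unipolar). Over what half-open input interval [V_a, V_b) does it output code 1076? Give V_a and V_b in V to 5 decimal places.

[1.57617 V, 1.57764 V)

LSB = 3/2^11 = 1.465 mV.
V_a = V_low + 1076·LSB = 1.57617 V; V_b = V_low + 1077·LSB = 1.57764 V.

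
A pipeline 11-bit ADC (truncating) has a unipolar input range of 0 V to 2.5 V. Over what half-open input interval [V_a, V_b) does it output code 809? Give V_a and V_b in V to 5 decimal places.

[0.98755 V, 0.98877 V)

LSB = 2.5/2^11 = 1.221 mV.
V_a = V_low + 809·LSB = 0.987549 V; V_b = V_low + 810·LSB = 0.98877 V.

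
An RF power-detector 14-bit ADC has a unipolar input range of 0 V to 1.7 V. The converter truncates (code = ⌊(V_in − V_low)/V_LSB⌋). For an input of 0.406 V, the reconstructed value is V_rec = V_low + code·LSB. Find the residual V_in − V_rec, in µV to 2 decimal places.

91.80 µV

One LSB is 1.7 V / 16384 = 103.76 µV.
(0.406 − 0)/0.00010376 = 3912.8847; ⌊·⌋ gives code 3912.
Reconstructed: 0.4059082 V.
V_in − V_rec = 9.17969e-05 V = 91.80 µV.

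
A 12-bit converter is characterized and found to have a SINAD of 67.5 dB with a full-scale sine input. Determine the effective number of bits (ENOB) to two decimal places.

10.92 bits

ENOB = (SINAD − 1.76) / 6.02 = (67.5 − 1.76)/6.02 = 10.920.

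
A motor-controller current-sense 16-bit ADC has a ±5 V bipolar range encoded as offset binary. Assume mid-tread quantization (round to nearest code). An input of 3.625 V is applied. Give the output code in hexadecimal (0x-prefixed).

LSB = 10 V / 65536 = 152.59 µV.
Input sits at 56524.800 steps above V_low.
round(56524.800) = 56525.
In hexadecimal (0x-prefixed): 0xDCCD.

code 0xDCCD (decimal 56525)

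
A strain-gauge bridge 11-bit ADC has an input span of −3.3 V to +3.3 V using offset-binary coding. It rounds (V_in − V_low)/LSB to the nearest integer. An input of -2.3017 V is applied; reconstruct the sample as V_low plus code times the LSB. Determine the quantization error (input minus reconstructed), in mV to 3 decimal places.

-0.723 mV

LSB = 6.6/2^11 = 3.223 mV.
(V_in − V_low)/LSB = (-2.3017 − (−3.3))/0.00322266 = 309.7755 → code 310 (round).
Code 310 maps back to (−3.3) + 310×0.00322266 V = -2.3009766 V.
V_in − V_rec = -0.000723438 V = -0.723 mV.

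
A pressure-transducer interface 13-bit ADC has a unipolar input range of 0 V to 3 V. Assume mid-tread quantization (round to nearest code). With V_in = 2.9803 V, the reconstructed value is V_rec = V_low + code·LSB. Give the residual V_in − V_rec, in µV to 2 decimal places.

75.39 µV

LSB = 3/2^13 = 366.21 µV.
(2.9803 − 0)/0.000366211 = 8138.2059; round gives code 8138.
V_rec = 0 + 8138·0.000366211 = 2.9802246 V.
Error = 2.9803 − 2.9802246 = 7.53906e-05 V = 75.39 µV.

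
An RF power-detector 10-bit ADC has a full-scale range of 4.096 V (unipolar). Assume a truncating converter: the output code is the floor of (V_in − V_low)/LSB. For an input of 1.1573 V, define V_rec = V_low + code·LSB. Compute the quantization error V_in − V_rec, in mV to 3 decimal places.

1.300 mV

One LSB is 4.096 V / 1024 = 4.000 mV.
Scaled input = 289.3250 LSBs, so code = 289.
V_rec = 0 + 289·0.004 = 1.156 V.
Difference: 0.0013 V → 1.300 mV.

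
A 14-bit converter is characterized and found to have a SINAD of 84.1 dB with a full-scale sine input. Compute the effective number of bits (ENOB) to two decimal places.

13.68 bits

ENOB = (SINAD − 1.76) / 6.02 = (84.1 − 1.76)/6.02 = 13.678.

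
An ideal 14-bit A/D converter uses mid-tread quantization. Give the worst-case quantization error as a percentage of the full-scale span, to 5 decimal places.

0.00305 %

Rounding → worst-case error = ½ LSB = V_FS/2^15, so 100/32768 = 0.00305176 % of full scale.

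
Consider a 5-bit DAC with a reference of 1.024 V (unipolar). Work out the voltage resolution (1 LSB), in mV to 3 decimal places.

32.000 mV

Full-scale span = 1.024 V.
LSB = 1.024 / 2^5 = 1.024 / 32 = 0.032 V = 32.000 mV.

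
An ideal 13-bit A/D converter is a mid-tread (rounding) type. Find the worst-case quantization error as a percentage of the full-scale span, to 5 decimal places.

0.00610 %

Rounding → worst-case error = ½ LSB = V_FS/2^14, so 100/16384 = 0.00610352 % of full scale.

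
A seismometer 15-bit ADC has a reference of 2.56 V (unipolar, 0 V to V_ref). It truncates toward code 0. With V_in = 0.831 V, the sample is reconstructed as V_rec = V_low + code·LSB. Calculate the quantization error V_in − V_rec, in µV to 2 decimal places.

62.50 µV

One LSB is 2.56 V / 32768 = 78.12 µV.
(V_in − V_low)/LSB = (0.831 − 0)/7.8125e-05 = 10636.8000 → code 10636 (floor).
Reconstructed: 0.8309375 V.
V_in − V_rec = 6.25e-05 V = 62.50 µV.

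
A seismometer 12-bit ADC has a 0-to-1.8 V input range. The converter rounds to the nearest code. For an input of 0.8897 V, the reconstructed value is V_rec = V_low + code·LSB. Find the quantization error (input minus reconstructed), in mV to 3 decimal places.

-0.193 mV

Step size: 1.8 V ÷ 2^12 = 439.45 µV.
(V_in − V_low)/LSB = (0.8897 − 0)/0.000439453 = 2024.5618 → code 2025 (round).
V_rec = 0 + 2025·0.000439453 = 0.88989258 V.
V_in − V_rec = -0.000192578 V = -0.193 mV.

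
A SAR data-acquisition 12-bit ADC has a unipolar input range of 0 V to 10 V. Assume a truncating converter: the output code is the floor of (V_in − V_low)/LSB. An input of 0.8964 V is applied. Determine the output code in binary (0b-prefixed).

code 0b101101111 (decimal 367)

LSB = 10 V / 4096 = 2.441 mV.
(V_in − V_low)/LSB = (0.8964 − 0) / 0.00244141 = 367.165.
So the output code is 367.
In binary (0b-prefixed): 0b101101111.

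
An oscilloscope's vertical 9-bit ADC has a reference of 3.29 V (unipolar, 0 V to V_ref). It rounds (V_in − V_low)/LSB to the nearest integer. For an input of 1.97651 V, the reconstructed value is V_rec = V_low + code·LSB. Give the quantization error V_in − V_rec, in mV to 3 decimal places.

-2.631 mV

LSB = 3.29/2^9 = 6.426 mV.
(1.97651 − 0)/0.00642578 = 307.5906; round gives code 308.
Reconstructed: 1.9791406 V.
Error = 1.97651 − 1.9791406 = -0.00263063 V = -2.631 mV.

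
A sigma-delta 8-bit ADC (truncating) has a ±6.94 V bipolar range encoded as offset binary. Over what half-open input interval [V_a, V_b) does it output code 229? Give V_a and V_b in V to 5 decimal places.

LSB = 13.88/2^8 = 54.219 mV.
V_a = V_low + 229·LSB = 5.47609 V; V_b = V_low + 230·LSB = 5.53031 V.

[5.47609 V, 5.53031 V)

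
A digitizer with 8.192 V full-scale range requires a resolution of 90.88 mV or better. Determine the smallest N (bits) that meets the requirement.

7 bits

Number of steps required ≥ 8.192 V / 90.88 mV = 90.14.
Need 2^N ≥ 90.14; 2^6 = 64, 2^7 = 128.
Minimum N = 7.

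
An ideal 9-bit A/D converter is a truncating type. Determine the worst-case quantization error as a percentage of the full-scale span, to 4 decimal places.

0.1953 %

Truncating → worst-case error = 1 LSB = V_FS/2^9, so 100/512 = 0.195312 % of full scale.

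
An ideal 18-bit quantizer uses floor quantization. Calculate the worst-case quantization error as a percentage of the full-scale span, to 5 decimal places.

0.00038 %

Truncating → worst-case error = 1 LSB = V_FS/2^18, so 100/262144 = 0.00038147 % of full scale.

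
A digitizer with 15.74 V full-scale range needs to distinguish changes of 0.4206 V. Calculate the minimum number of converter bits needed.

Number of steps required ≥ 15.74 V / 0.4206 V = 37.42.
Need 2^N ≥ 37.42; 2^5 = 32, 2^6 = 64.
Minimum N = 6.

6 bits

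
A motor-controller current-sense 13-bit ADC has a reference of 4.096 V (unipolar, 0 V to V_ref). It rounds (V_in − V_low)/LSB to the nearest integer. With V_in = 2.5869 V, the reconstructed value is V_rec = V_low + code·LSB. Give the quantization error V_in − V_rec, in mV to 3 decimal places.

LSB = 4.096/2^13 = 0.500 mV.
(V_in − V_low)/LSB = (2.5869 − 0)/0.0005 = 5173.8000 → code 5174 (round).
V_rec = 0 + 5174·0.0005 = 2.587 V.
Difference: -0.0001 V → -0.100 mV.

-0.100 mV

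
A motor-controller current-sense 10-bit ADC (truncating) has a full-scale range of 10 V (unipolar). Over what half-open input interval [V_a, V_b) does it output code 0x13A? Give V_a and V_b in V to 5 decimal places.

[3.06641 V, 3.07617 V)

LSB = 10/2^10 = 9.766 mV.
Code 0x13A = 314 decimal.
V_a = V_low + 314·LSB = 3.06641 V; V_b = V_low + 315·LSB = 3.07617 V.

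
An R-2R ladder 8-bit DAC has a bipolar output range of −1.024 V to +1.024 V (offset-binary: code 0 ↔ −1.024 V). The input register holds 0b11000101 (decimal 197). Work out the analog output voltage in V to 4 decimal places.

0.5520 V

LSB = 2.048 V / 2^8 = 8.000 mV.
Code 0b11000101 = 197 decimal.
V_out = (−1.024) + 197 × 0.008 V = 0.552 V.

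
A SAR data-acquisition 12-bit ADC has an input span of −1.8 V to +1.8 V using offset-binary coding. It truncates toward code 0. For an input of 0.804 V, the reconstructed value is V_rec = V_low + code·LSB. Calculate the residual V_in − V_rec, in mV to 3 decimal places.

Step size: 3.6 V ÷ 2^12 = 0.879 mV.
(0.804 − (−1.8))/0.000878906 = 2962.7733; ⌊·⌋ gives code 2962.
Code 2962 maps back to (−1.8) + 2962×0.000878906 V = 0.80332031 V.
Difference: 0.000679687 V → 0.680 mV.

0.680 mV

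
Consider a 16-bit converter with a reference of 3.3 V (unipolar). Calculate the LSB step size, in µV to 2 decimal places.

50.35 µV

Full-scale span = 3.3 V.
LSB = 3.3 / 2^16 = 3.3 / 65536 = 5.0354e-05 V = 50.35 µV.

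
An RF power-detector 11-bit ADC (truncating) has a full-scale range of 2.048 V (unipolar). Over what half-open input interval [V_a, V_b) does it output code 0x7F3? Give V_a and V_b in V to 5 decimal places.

[2.03500 V, 2.03600 V)

LSB = 2.048/2^11 = 1.000 mV.
Code 0x7F3 = 2035 decimal.
V_a = V_low + 2035·LSB = 2.035 V; V_b = V_low + 2036·LSB = 2.036 V.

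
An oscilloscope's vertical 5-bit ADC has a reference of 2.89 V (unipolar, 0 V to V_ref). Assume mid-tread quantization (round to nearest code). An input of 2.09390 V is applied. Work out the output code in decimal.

code 23

With 32 levels over 2.89 V, one step is 90.312 mV.
Input sits at 23.185 steps above V_low.
Round → code 23.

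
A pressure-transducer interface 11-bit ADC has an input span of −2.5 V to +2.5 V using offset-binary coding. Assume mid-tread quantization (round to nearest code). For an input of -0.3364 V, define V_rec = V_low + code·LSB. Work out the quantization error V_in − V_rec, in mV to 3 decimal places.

0.514 mV

Step size: 5 V ÷ 2^11 = 2.441 mV.
Scaled input = 886.2106 LSBs, so code = 886.
Reconstructed: -0.33691406 V.
Difference: 0.000514062 V → 0.514 mV.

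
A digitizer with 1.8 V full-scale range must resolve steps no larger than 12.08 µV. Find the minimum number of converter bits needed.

Number of steps required ≥ 1.8 V / 12.08 µV = 149006.62.
Need 2^N ≥ 149006.62; 2^17 = 131072, 2^18 = 262144.
Minimum N = 18.

18 bits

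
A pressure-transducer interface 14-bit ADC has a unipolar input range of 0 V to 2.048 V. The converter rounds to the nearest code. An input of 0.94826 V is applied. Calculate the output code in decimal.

code 7586

Full-scale span = 2.048 V; LSB = 2.048/2^14 = 125.00 µV.
(0.94826 − 0) / 0.000125 = 7586.080 LSBs.
Round → code 7586.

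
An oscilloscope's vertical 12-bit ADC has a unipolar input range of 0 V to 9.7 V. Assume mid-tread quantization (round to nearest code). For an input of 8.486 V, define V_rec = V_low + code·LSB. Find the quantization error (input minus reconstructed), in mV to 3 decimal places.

One LSB is 9.7 V / 4096 = 2.368 mV.
(V_in − V_low)/LSB = (8.486 − 0)/0.00236816 = 3583.3666 → code 3583 (round).
Reconstructed: 8.4851318 V.
V_in − V_rec = 0.000868164 V = 0.868 mV.

0.868 mV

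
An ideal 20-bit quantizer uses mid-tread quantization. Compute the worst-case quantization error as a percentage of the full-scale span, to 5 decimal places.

Rounding → worst-case error = ½ LSB = V_FS/2^21, so 100/2097152 = 4.76837e-05 % of full scale.

0.00005 %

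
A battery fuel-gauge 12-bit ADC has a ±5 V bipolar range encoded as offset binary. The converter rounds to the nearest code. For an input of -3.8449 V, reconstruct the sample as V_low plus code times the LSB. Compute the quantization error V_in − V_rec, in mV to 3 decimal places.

0.315 mV

LSB = 10/2^12 = 2.441 mV.
(V_in − V_low)/LSB = (-3.8449 − (−5))/0.00244141 = 473.1290 → code 473 (round).
Reconstructed: -3.8452148 V.
Difference: 0.000314844 V → 0.315 mV.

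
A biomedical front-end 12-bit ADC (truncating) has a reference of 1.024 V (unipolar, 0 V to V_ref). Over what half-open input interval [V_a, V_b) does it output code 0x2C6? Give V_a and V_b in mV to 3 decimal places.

[177.500 mV, 177.750 mV)

LSB = 1.024/2^12 = 250.00 µV.
Code 0x2C6 = 710 decimal.
V_a = V_low + 710·LSB = 0.1775 V; V_b = V_low + 711·LSB = 0.17775 V.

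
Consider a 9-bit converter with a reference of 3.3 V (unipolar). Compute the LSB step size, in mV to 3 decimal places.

Full-scale span = 3.3 V.
LSB = 3.3 / 2^9 = 3.3 / 512 = 0.00644531 V = 6.445 mV.

6.445 mV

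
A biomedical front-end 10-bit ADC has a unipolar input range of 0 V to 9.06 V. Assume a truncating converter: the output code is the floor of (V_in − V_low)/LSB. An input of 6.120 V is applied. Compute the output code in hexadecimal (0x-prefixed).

LSB = 9.06 V / 1024 = 8.848 mV.
(V_in − V_low)/LSB = (6.120 − 0) / 0.00884766 = 691.709.
⌊·⌋(691.709) = 691.
In hexadecimal (0x-prefixed): 0x2B3.

code 0x2B3 (decimal 691)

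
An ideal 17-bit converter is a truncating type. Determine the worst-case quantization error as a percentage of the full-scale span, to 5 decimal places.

Truncating → worst-case error = 1 LSB = V_FS/2^17, so 100/131072 = 0.000762939 % of full scale.

0.00076 %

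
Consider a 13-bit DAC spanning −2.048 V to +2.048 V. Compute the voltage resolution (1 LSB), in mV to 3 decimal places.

0.500 mV

Full-scale span = 4.096 V.
LSB = 4.096 / 2^13 = 4.096 / 8192 = 0.0005 V = 0.500 mV.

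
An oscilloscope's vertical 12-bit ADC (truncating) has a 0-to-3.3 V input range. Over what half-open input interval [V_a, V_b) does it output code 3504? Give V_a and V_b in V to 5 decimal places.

[2.82305 V, 2.82385 V)

LSB = 3.3/2^12 = 0.806 mV.
V_a = V_low + 3504·LSB = 2.82305 V; V_b = V_low + 3505·LSB = 2.82385 V.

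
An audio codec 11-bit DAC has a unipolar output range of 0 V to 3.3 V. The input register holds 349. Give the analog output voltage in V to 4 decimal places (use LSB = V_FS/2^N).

0.5624 V

LSB = 3.3 V / 2^11 = 1.611 mV.
V_out = 0 + 349 × 0.00161133 V = 0.562354 V.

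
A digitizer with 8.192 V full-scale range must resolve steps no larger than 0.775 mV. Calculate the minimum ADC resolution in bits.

14 bits

Number of steps required ≥ 8.192 V / 0.775 mV = 10570.32.
Need 2^N ≥ 10570.32; 2^13 = 8192, 2^14 = 16384.
Minimum N = 14.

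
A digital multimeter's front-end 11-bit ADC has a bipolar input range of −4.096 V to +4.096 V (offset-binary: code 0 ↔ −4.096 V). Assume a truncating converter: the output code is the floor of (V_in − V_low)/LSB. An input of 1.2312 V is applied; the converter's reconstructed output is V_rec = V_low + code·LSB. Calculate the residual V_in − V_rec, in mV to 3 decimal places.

LSB = 8.192/2^11 = 4.000 mV.
(V_in − V_low)/LSB = (1.2312 − (−4.096))/0.004 = 1331.8000 → code 1331 (floor).
V_rec = (−4.096) + 1331·0.004 = 1.228 V.
V_in − V_rec = 0.0032 V = 3.200 mV.

3.200 mV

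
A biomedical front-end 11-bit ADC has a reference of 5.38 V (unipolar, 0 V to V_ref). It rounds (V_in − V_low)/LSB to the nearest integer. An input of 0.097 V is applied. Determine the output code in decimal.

code 37

With 2048 levels over 5.38 V, one step is 2.627 mV.
(0.097 − 0) / 0.00262695 = 36.925 LSBs.
round(36.925) = 37.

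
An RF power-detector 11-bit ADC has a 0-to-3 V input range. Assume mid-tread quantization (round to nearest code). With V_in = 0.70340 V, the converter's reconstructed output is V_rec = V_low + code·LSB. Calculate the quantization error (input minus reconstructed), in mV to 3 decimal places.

0.275 mV

LSB = 3/2^11 = 1.465 mV.
Scaled input = 480.1877 LSBs, so code = 480.
Reconstructed: 0.703125 V.
V_in − V_rec = 0.000275 V = 0.275 mV.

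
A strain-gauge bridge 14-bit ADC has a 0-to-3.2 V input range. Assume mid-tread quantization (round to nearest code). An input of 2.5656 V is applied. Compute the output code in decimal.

code 13136

LSB = 3.2 V / 16384 = 195.31 µV.
(2.5656 − 0) / 0.000195313 = 13135.872 LSBs.
So the output code is 13136.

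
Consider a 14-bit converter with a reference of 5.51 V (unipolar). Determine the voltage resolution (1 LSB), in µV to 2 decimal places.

336.30 µV

Full-scale span = 5.51 V.
LSB = 5.51 / 2^14 = 5.51 / 16384 = 0.000336304 V = 336.30 µV.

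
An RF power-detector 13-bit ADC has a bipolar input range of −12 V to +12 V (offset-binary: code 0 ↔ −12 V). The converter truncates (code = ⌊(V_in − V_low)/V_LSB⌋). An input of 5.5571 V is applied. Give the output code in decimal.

With 8192 levels over 24 V, one step is 2.930 mV.
(5.5571 − (−12)) / 0.00292969 = 5992.823 LSBs.
⌊·⌋(5992.823) = 5992.

code 5992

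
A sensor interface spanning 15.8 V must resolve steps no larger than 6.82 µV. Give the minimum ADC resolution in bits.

22 bits

Number of steps required ≥ 15.8 V / 6.82 µV = 2316715.54.
Need 2^N ≥ 2316715.54; 2^21 = 2097152, 2^22 = 4194304.
Minimum N = 22.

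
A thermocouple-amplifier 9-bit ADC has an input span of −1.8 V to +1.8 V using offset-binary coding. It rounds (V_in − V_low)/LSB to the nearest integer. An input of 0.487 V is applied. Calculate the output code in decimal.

code 325

Full-scale span = 3.6 V; LSB = 3.6/2^9 = 7.031 mV.
(0.487 − (−1.8)) / 0.00703125 = 325.262 LSBs.
Round → code 325.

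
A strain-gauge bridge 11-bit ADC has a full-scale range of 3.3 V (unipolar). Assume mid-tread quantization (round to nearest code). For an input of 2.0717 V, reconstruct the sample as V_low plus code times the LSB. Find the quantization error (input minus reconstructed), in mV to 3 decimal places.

One LSB is 3.3 V / 2048 = 1.611 mV.
Scaled input = 1285.7096 LSBs, so code = 1286.
Reconstructed: 2.072168 V.
Difference: -0.000467969 V → -0.468 mV.

-0.468 mV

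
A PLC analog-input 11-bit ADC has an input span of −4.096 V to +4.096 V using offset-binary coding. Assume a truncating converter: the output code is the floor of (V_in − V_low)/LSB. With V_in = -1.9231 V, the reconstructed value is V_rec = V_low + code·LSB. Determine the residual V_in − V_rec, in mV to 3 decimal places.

One LSB is 8.192 V / 2048 = 4.000 mV.
(V_in − V_low)/LSB = (-1.9231 − (−4.096))/0.004 = 543.2250 → code 543 (floor).
V_rec = (−4.096) + 543·0.004 = -1.924 V.
Difference: 0.0009 V → 0.900 mV.

0.900 mV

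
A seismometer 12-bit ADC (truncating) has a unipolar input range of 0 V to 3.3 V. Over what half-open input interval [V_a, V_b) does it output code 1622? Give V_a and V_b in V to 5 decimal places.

LSB = 3.3/2^12 = 0.806 mV.
V_a = V_low + 1622·LSB = 1.30679 V; V_b = V_low + 1623·LSB = 1.30759 V.

[1.30679 V, 1.30759 V)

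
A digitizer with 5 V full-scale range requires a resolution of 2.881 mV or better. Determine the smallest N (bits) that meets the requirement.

Number of steps required ≥ 5 V / 2.881 mV = 1735.51.
Need 2^N ≥ 1735.51; 2^10 = 1024, 2^11 = 2048.
Minimum N = 11.

11 bits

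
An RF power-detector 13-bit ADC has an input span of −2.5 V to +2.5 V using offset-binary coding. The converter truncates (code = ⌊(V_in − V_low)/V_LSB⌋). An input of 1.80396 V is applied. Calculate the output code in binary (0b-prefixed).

LSB = 5 V / 8192 = 0.610 mV.
(1.80396 − (−2.5)) / 0.000610352 = 7051.608 LSBs.
⌊·⌋(7051.608) = 7051.
In binary (0b-prefixed): 0b1101110001011.

code 0b1101110001011 (decimal 7051)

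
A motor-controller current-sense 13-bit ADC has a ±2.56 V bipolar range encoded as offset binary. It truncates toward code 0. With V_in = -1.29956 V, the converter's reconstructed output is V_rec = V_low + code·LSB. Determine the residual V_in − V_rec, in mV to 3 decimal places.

LSB = 5.12/2^13 = 0.625 mV.
Scaled input = 2016.7040 LSBs, so code = 2016.
Code 2016 maps back to (−2.56) + 2016×0.000625 V = -1.3 V.
V_in − V_rec = 0.00044 V = 0.440 mV.

0.440 mV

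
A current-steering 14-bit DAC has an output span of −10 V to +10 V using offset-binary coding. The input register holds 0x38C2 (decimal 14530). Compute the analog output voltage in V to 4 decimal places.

LSB = 20 V / 2^14 = 1.221 mV.
Code 0x38C2 = 14530 decimal.
V_out = (−10) + 14530 × 0.0012207 V = 7.73682 V.

7.7368 V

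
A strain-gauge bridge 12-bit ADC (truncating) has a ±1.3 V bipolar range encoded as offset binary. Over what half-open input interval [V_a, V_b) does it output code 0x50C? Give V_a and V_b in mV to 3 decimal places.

[-479.883 mV, -479.248 mV)

LSB = 2.6/2^12 = 0.635 mV.
Code 0x50C = 1292 decimal.
V_a = V_low + 1292·LSB = -0.479883 V; V_b = V_low + 1293·LSB = -0.479248 V.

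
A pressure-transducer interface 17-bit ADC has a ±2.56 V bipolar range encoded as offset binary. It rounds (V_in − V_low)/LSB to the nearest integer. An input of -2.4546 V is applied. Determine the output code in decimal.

code 2698

With 131072 levels over 5.12 V, one step is 39.06 µV.
(V_in − V_low)/LSB = (-2.4546 − (−2.56)) / 3.90625e-05 = 2698.240.
round(2698.240) = 2698.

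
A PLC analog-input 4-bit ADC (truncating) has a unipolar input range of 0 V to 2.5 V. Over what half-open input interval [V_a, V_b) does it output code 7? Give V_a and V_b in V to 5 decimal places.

LSB = 2.5/2^4 = 156.250 mV.
V_a = V_low + 7·LSB = 1.09375 V; V_b = V_low + 8·LSB = 1.25 V.

[1.09375 V, 1.25000 V)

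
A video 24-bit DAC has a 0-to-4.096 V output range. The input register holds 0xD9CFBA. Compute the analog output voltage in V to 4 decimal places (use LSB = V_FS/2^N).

LSB = 4.096 V / 2^24 = 0.24 µV.
Code 0xD9CFBA = 14274490 decimal.
V_out = 0 + 14274490 × 2.44141e-07 V = 3.48498 V.

3.4850 V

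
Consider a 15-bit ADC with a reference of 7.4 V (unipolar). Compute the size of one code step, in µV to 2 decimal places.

225.83 µV

Full-scale span = 7.4 V.
LSB = 7.4 / 2^15 = 7.4 / 32768 = 0.00022583 V = 225.83 µV.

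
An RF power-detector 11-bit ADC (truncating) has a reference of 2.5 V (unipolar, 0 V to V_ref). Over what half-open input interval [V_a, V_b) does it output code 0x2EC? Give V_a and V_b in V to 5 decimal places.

LSB = 2.5/2^11 = 1.221 mV.
Code 0x2EC = 748 decimal.
V_a = V_low + 748·LSB = 0.913086 V; V_b = V_low + 749·LSB = 0.914307 V.

[0.91309 V, 0.91431 V)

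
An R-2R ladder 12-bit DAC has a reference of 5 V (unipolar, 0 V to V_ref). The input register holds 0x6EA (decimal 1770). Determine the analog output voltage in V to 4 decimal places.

LSB = 5 V / 2^12 = 1.221 mV.
Code 0x6EA = 1770 decimal.
V_out = 0 + 1770 × 0.0012207 V = 2.16064 V.

2.1606 V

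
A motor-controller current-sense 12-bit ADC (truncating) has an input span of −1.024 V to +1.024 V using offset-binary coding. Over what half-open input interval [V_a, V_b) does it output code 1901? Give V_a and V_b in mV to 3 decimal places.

LSB = 2.048/2^12 = 0.500 mV.
V_a = V_low + 1901·LSB = -0.0735 V; V_b = V_low + 1902·LSB = -0.073 V.

[-73.500 mV, -73.000 mV)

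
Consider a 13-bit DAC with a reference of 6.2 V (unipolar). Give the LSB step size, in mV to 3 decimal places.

Full-scale span = 6.2 V.
LSB = 6.2 / 2^13 = 6.2 / 8192 = 0.000756836 V = 0.757 mV.

0.757 mV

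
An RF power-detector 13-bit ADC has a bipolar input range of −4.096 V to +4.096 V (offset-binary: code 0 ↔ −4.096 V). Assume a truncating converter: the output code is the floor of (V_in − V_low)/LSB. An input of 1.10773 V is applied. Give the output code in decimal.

Full-scale span = 8.192 V; LSB = 8.192/2^13 = 1.000 mV.
(V_in − V_low)/LSB = (1.10773 − (−4.096)) / 0.001 = 5203.730.
Floor → code 5203.

code 5203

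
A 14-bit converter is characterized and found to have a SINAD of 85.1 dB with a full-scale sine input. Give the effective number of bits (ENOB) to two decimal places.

ENOB = (SINAD − 1.76) / 6.02 = (85.1 − 1.76)/6.02 = 13.844.

13.84 bits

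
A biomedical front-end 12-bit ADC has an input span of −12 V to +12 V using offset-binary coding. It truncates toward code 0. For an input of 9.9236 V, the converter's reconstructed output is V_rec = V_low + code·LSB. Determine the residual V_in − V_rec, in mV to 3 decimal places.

One LSB is 24 V / 4096 = 5.859 mV.
(9.9236 − (−12))/0.00585938 = 3741.6277; ⌊·⌋ gives code 3741.
Reconstructed: 9.9199219 V.
Difference: 0.00367812 V → 3.678 mV.

3.678 mV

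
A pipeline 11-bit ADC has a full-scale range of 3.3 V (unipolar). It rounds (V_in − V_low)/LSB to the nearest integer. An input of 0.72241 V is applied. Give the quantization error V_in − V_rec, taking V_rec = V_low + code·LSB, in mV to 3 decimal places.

LSB = 3.3/2^11 = 1.611 mV.
(0.72241 − 0)/0.00161133 = 448.3320; round gives code 448.
V_rec = 0 + 448·0.00161133 = 0.721875 V.
Difference: 0.000535 V → 0.535 mV.

0.535 mV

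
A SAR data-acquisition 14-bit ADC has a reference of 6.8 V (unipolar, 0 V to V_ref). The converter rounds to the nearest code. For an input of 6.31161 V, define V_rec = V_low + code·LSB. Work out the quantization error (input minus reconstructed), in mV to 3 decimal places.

LSB = 6.8/2^14 = 415.04 µV.
(6.31161 − 0)/0.000415039 = 15207.2674; round gives code 15207.
Code 15207 maps back to 0 + 15207×0.000415039 V = 6.311499 V.
V_in − V_rec = 0.000110977 V = 0.111 mV.

0.111 mV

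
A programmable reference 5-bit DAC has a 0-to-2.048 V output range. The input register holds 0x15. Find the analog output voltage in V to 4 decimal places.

1.3440 V

LSB = 2.048 V / 2^5 = 64.000 mV.
Code 0x15 = 21 decimal.
V_out = 0 + 21 × 0.064 V = 1.344 V.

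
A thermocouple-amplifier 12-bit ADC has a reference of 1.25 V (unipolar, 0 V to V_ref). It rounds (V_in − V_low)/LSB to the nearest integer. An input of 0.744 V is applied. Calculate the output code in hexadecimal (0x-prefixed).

code 0x986 (decimal 2438)

LSB = 1.25 V / 4096 = 305.18 µV.
(0.744 − 0) / 0.000305176 = 2437.939 LSBs.
So the output code is 2438.
In hexadecimal (0x-prefixed): 0x986.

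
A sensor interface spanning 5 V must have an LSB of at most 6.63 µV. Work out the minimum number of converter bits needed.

20 bits

Number of steps required ≥ 5 V / 6.63 µV = 754147.81.
Need 2^N ≥ 754147.81; 2^19 = 524288, 2^20 = 1048576.
Minimum N = 20.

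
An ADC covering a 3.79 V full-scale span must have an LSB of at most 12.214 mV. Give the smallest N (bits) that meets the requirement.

Number of steps required ≥ 3.79 V / 12.214 mV = 310.30.
Need 2^N ≥ 310.30; 2^8 = 256, 2^9 = 512.
Minimum N = 9.

9 bits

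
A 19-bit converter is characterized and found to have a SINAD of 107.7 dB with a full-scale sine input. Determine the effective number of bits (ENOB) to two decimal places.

ENOB = (SINAD − 1.76) / 6.02 = (107.7 − 1.76)/6.02 = 17.598.

17.60 bits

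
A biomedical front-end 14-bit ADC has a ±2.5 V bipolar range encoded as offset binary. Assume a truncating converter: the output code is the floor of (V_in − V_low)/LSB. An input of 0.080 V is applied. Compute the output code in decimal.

code 8454

LSB = 5 V / 16384 = 305.18 µV.
Input sits at 8454.144 steps above V_low.
⌊·⌋(8454.144) = 8454.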